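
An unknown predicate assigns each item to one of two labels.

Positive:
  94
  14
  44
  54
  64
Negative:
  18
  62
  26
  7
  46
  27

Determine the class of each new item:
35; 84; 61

Negative, Positive, Negative

All 'Positive' examples share one property — ends in digit 4 — and every 'Negative' example lacks it.
Negative: 35, since last digit 5. Positive: 84, since last digit 4. Negative: 61, since last digit 1.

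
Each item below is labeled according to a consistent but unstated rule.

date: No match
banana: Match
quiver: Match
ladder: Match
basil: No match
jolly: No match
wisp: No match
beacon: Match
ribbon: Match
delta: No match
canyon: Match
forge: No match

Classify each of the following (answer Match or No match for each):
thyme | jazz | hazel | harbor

The common property of the 'Match' items is: length 6. No 'No match' item has it.

No match, No match, No match, Match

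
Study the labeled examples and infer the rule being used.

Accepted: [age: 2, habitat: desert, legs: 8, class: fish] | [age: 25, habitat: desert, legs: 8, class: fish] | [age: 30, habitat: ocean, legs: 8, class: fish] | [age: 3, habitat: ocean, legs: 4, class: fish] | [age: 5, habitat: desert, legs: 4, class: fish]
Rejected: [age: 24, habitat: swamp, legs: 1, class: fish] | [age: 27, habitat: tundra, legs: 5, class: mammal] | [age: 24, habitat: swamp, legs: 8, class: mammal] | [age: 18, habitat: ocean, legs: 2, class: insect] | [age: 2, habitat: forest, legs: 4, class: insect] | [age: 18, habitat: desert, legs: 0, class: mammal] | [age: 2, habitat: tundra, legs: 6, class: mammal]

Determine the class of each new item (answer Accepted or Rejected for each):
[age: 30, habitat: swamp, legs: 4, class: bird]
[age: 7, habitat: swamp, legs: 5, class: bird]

'Accepted' ⟺ class is fish AND legs ≥ 2.
[age: 30, habitat: swamp, legs: 4, class: bird] → class is bird, legs = 4 → Rejected. [age: 7, habitat: swamp, legs: 5, class: bird] → class is bird, legs = 5 → Rejected.

Rejected, Rejected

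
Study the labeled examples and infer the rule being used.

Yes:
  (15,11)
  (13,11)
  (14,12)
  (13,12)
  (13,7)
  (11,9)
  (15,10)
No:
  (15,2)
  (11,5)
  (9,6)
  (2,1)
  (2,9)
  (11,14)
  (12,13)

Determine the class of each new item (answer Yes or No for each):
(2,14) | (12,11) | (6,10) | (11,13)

All 'Yes' examples share one property — first > second AND sum ≥ 20 — and every 'No' example lacks it.

No, Yes, No, No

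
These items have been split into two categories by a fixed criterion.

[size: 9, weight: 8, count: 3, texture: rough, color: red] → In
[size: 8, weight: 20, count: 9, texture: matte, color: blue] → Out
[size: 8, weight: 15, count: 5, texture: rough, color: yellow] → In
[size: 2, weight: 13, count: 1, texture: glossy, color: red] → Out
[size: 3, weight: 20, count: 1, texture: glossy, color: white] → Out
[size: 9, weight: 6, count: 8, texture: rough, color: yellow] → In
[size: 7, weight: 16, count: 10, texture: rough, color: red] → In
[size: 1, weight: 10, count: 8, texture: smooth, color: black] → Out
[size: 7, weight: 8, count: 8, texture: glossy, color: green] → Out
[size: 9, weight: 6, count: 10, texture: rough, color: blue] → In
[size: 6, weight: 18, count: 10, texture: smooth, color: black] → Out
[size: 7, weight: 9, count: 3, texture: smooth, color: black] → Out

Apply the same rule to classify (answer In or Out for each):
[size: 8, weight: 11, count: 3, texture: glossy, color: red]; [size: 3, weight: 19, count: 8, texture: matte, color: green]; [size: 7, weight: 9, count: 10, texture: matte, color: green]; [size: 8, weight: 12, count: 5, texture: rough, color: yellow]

Out, Out, Out, In

The pattern is that an item is 'In' exactly when: texture is rough.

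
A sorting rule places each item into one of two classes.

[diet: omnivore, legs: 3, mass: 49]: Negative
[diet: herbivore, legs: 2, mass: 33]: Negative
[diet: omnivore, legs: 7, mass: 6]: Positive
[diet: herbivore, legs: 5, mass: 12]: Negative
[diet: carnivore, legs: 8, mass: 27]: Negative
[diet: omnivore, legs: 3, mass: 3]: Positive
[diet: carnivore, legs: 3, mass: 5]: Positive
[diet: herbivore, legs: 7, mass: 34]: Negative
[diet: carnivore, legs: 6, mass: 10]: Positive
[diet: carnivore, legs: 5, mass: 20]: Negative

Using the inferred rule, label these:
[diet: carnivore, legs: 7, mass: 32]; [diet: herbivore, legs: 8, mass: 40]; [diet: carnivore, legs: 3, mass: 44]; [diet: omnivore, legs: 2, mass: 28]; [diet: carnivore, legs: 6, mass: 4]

Negative, Negative, Negative, Negative, Positive

A rule that fits every label: mass ≤ 10 — true of each 'Positive' example, false of each 'Negative' one.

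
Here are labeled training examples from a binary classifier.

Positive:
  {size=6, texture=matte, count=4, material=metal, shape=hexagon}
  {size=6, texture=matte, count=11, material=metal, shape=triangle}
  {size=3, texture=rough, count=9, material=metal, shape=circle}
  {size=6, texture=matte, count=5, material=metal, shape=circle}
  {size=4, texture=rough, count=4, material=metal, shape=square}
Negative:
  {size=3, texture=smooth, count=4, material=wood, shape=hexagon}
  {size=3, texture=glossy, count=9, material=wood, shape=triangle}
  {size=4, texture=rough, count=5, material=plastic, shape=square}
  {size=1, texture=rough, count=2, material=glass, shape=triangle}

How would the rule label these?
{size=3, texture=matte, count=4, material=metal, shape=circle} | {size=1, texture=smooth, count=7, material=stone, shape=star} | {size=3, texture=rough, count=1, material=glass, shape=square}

Positive, Negative, Negative

A rule that fits every label: material is metal — true of each 'Positive' example, false of each 'Negative' one.
{size=3, texture=matte, count=4, material=metal, shape=circle}: material is metal, fits → Positive.
{size=1, texture=smooth, count=7, material=stone, shape=star}: material is stone, fails this test → Negative.
{size=3, texture=rough, count=1, material=glass, shape=square}: material is glass, fails this test → Negative.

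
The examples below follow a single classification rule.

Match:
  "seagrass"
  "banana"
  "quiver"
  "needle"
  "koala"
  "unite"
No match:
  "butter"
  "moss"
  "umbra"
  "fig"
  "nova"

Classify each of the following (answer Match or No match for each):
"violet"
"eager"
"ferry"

Rule: has ≥ 3 vowels. This holds for each 'Match' example and fails for each 'No match' one.
"violet" → 3 vowels → Match.
"eager" → 3 vowels → Match.
"ferry" → 1 vowel → No match.

Match, Match, No match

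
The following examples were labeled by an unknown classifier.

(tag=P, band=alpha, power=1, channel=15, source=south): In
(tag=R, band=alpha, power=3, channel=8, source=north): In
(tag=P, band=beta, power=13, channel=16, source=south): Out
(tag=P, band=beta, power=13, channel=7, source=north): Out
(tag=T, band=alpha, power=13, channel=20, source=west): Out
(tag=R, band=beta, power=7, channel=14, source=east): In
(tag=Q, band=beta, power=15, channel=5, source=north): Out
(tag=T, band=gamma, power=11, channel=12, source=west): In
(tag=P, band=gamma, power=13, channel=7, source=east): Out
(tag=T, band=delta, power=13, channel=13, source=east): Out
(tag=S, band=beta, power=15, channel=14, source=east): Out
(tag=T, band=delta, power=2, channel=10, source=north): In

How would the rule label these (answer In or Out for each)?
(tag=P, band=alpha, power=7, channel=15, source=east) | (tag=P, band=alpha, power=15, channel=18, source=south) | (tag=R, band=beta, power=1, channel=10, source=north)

In, Out, In

A rule that fits every label: power ≤ 11 — true of each 'In' example, false of each 'Out' one.
In: (tag=P, band=alpha, power=7, channel=15, source=east), since power = 7.
Out: (tag=P, band=alpha, power=15, channel=18, source=south), since power = 15.
In: (tag=R, band=beta, power=1, channel=10, source=north), since power = 1.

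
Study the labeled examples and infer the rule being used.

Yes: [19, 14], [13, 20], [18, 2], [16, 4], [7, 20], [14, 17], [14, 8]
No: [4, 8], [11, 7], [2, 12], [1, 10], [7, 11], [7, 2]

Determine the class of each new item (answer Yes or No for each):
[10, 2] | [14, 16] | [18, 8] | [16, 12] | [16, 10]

Every 'Yes' example satisfies: sum ≥ 20. None of the 'No' examples do.
[10, 2] → 10+2 = 12 → No.
[14, 16] → 14+16 = 30 → Yes.
[18, 8] → 18+8 = 26 → Yes.
[16, 12] → 16+12 = 28 → Yes.
[16, 10] → 16+10 = 26 → Yes.

No, Yes, Yes, Yes, Yes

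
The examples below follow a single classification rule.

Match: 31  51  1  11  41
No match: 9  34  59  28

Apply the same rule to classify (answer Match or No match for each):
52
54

All 'Match' examples share one property — ends in digit 1 — and every 'No match' example lacks it.

No match, No match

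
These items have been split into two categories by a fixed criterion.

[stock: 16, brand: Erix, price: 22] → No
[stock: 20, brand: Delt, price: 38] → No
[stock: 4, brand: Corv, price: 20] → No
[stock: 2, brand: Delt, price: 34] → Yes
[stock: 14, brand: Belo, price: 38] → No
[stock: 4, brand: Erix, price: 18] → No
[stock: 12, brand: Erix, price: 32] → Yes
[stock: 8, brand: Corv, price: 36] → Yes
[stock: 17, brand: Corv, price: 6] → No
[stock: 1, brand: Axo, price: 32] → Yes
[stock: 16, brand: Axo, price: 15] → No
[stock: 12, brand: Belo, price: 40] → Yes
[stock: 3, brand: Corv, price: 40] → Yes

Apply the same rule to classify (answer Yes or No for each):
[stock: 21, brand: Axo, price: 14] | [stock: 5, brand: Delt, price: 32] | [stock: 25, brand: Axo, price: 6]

No, Yes, No

The distinguishing property — stock ≤ 12 AND price ≥ 22 — holds for all the 'Yes' cases and none of the 'No' cases.
[stock: 21, brand: Axo, price: 14] → stock = 21, price = 14 → No.
[stock: 5, brand: Delt, price: 32] → stock = 5, price = 32 → Yes.
[stock: 25, brand: Axo, price: 6] → stock = 25, price = 6 → No.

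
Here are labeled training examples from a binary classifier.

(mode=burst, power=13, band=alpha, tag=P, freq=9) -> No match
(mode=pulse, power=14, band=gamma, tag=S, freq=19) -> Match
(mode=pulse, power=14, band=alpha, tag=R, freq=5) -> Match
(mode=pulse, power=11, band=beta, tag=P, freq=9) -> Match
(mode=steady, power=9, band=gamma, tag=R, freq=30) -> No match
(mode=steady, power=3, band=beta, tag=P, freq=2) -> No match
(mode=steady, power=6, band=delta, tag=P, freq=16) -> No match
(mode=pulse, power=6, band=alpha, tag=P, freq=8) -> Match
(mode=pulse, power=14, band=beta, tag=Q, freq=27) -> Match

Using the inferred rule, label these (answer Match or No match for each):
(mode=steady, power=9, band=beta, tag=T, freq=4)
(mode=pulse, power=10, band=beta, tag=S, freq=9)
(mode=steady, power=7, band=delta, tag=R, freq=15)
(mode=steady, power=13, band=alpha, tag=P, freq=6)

No match, Match, No match, No match

The rule appears to be: mode is pulse.
(mode=steady, power=9, band=beta, tag=T, freq=4) → mode is steady → No match. (mode=pulse, power=10, band=beta, tag=S, freq=9) → mode is pulse → Match. (mode=steady, power=7, band=delta, tag=R, freq=15) → mode is steady → No match. (mode=steady, power=13, band=alpha, tag=P, freq=6) → mode is steady → No match.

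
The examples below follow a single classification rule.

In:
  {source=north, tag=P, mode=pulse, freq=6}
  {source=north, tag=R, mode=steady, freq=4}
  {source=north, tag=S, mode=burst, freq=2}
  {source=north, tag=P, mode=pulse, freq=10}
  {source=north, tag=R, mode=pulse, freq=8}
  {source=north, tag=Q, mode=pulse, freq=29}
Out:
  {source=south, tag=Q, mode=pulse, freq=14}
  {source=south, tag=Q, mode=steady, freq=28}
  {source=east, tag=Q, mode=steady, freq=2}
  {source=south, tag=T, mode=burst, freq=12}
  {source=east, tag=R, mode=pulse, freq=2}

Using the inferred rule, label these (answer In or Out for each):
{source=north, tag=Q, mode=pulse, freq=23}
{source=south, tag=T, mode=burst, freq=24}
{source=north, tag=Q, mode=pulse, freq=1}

In, Out, In

Checking candidate rules against both groups, what survives is: source is north.
{source=north, tag=Q, mode=pulse, freq=23} — source is north, hence In. {source=south, tag=T, mode=burst, freq=24} — source is south, hence Out. {source=north, tag=Q, mode=pulse, freq=1} — source is north, hence In.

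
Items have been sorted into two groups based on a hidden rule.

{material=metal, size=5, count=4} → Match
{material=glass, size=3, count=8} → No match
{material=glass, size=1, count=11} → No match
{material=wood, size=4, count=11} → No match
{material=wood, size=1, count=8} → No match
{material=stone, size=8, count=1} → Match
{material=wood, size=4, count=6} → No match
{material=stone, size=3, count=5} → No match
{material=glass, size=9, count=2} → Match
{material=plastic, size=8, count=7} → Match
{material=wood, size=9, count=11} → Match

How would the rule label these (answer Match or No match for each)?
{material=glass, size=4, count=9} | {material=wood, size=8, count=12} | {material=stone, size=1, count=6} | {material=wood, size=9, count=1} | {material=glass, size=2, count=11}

Rule: size ≥ 5. This holds for each 'Match' example and fails for each 'No match' one.
{material=glass, size=4, count=9}: size = 4 — doesn't match, so No match. {material=wood, size=8, count=12}: size = 8 — has this property, so Match. {material=stone, size=1, count=6}: size = 1 — doesn't match, so No match. {material=wood, size=9, count=1}: size = 9 — has this property, so Match. {material=glass, size=2, count=11}: size = 2 — doesn't match, so No match.

No match, Match, No match, Match, No match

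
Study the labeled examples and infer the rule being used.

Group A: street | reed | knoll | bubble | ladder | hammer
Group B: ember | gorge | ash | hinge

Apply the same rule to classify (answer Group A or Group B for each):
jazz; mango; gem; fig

Group A, Group B, Group B, Group B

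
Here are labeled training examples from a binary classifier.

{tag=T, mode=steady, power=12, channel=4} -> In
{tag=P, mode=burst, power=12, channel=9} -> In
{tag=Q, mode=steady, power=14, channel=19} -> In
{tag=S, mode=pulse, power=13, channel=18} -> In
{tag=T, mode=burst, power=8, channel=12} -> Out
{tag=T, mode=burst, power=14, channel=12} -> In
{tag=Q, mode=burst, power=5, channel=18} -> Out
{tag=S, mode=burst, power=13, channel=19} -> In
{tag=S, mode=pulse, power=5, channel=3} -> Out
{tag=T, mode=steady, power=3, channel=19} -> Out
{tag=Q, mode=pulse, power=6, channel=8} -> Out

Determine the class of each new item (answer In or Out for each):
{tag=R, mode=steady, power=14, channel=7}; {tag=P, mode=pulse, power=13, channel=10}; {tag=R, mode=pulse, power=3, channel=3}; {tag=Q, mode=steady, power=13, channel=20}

The simplest hypothesis consistent with all the labels is: power ≥ 12.

In, In, Out, In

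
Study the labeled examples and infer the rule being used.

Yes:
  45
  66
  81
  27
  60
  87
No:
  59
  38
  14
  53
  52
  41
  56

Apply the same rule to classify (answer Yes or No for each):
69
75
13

The simplest hypothesis consistent with all the labels is: multiple of 3.
69: 69 = 3·23, matches → Yes. 75: 75 = 3·25, matches → Yes. 13: 13 = 3·4 + 1, does not satisfy this → No.

Yes, Yes, No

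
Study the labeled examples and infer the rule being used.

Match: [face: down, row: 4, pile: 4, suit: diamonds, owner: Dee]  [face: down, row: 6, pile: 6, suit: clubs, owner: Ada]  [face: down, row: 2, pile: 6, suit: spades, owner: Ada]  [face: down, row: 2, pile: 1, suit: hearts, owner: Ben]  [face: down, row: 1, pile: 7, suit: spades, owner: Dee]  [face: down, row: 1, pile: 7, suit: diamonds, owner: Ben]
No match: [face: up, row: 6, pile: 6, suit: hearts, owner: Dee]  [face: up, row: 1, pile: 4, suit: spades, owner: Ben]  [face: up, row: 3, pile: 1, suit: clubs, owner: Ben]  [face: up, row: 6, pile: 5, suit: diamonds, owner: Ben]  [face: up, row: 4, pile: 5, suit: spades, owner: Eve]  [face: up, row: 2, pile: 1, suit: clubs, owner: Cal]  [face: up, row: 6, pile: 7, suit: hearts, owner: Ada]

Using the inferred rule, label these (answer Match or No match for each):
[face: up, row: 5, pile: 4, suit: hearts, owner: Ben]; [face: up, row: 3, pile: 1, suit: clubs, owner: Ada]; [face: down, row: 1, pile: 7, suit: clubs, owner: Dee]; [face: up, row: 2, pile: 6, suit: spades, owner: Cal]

No match, No match, Match, No match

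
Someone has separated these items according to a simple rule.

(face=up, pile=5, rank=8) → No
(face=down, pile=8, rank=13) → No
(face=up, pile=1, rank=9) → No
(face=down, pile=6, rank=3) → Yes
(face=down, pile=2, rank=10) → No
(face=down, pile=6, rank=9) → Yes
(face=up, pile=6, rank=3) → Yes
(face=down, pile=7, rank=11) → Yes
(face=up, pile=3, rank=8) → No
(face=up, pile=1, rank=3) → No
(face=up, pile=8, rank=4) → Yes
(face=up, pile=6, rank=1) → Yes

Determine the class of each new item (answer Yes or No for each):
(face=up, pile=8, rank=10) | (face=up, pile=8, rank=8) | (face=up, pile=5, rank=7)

Yes, Yes, No

One predicate separates the groups cleanly: rank ≤ 11 AND pile ≥ 6.
(face=up, pile=8, rank=10): rank = 10, pile = 8, checks out → Yes. (face=up, pile=8, rank=8): rank = 8, pile = 8, checks out → Yes. (face=up, pile=5, rank=7): rank = 7, pile = 5, does not pass → No.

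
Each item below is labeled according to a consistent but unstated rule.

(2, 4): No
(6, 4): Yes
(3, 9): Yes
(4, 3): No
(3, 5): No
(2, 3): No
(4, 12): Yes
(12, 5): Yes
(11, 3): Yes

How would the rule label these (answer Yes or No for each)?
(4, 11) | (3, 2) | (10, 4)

Yes, No, Yes

'Yes' ⟺ sum ≥ 10.
(4, 11): 4+11 = 15 — satisfies this, so Yes.
(3, 2): 3+2 = 5 — doesn't match, so No.
(10, 4): 10+4 = 14 — satisfies this, so Yes.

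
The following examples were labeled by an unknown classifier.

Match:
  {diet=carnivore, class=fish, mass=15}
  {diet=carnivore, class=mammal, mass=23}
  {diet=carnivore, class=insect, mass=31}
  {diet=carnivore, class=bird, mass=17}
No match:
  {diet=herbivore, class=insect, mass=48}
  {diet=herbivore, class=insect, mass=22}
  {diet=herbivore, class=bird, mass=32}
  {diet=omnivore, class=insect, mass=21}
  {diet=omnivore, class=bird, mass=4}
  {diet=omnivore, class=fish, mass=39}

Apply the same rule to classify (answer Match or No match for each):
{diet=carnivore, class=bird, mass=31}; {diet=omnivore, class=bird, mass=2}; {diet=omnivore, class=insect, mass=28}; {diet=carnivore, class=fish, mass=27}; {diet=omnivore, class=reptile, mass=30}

A rule that fits every label: diet is carnivore — true of each 'Match' example, false of each 'No match' one.
Match: {diet=carnivore, class=bird, mass=31}, since diet is carnivore. No match: {diet=omnivore, class=bird, mass=2}, since diet is omnivore. No match: {diet=omnivore, class=insect, mass=28}, since diet is omnivore. Match: {diet=carnivore, class=fish, mass=27}, since diet is carnivore. No match: {diet=omnivore, class=reptile, mass=30}, since diet is omnivore.

Match, No match, No match, Match, No match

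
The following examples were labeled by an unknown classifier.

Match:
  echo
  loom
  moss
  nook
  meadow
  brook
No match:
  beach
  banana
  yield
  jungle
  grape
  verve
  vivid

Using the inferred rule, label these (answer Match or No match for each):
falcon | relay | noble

Match, No match, Match

Looking at the examples, the only property every 'Match' case has and every 'No match' case lacks is: contains 'o'.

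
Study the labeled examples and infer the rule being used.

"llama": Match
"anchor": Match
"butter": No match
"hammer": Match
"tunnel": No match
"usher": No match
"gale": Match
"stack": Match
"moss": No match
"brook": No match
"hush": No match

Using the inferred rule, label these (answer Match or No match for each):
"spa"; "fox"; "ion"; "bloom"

Match, No match, No match, No match

Every 'Match' example satisfies: contains 'a'. None of the 'No match' examples do.
"spa": Match (has 'a'). "fox": No match (no 'a'). "ion": No match (no 'a'). "bloom": No match (no 'a').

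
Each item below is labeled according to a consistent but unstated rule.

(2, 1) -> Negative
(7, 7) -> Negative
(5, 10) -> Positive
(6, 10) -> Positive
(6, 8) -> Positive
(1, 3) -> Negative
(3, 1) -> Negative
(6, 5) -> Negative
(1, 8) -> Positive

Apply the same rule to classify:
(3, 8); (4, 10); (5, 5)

Rule: second is even. This holds for each 'Positive' example and fails for each 'Negative' one.
(3, 8) → second 8 → Positive. (4, 10) → second 10 → Positive. (5, 5) → second 5 → Negative.

Positive, Positive, Negative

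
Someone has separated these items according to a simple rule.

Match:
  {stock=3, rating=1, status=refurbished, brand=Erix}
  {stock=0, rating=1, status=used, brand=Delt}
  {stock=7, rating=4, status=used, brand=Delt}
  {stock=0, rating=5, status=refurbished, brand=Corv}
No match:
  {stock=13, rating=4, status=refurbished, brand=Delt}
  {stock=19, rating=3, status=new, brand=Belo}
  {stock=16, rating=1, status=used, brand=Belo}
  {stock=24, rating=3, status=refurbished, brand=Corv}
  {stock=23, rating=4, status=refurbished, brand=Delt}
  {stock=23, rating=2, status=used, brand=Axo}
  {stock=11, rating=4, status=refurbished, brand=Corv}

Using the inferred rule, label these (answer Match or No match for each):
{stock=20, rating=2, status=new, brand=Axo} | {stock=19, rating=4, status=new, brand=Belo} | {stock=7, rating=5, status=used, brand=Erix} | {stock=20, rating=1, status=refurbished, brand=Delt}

The distinguishing property — stock ≤ 7 — holds for all the 'Match' cases and none of the 'No match' cases.

No match, No match, Match, No match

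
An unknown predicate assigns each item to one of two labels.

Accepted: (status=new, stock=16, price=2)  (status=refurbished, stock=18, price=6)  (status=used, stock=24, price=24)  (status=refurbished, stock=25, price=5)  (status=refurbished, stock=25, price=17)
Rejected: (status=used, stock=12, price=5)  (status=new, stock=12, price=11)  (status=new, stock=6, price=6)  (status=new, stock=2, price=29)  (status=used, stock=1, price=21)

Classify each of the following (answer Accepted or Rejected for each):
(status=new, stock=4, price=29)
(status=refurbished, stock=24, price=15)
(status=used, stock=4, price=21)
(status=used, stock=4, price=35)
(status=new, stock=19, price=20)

All 'Accepted' examples share one property — stock ≥ 16 — and every 'Rejected' example lacks it.
(status=new, stock=4, price=29) → stock = 4 → Rejected. (status=refurbished, stock=24, price=15) → stock = 24 → Accepted. (status=used, stock=4, price=21) → stock = 4 → Rejected. (status=used, stock=4, price=35) → stock = 4 → Rejected. (status=new, stock=19, price=20) → stock = 19 → Accepted.

Rejected, Accepted, Rejected, Rejected, Accepted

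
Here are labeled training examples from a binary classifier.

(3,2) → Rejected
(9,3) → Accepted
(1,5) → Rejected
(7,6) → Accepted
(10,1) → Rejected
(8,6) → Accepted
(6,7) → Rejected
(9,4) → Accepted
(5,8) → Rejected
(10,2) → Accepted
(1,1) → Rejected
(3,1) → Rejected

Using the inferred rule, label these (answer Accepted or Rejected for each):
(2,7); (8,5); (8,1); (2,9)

Rejected, Accepted, Rejected, Rejected

The common property of the 'Accepted' items is: first > second AND sum ≥ 12. No 'Rejected' item has it.
(2,7): 2 < 7, 2+7 = 9 — fails this test, so Rejected. (8,5): 8 > 5, 8+5 = 13 — satisfies this, so Accepted. (8,1): 8 > 1, 8+1 = 9 — fails this test, so Rejected. (2,9): 2 < 9, 2+9 = 11 — fails this test, so Rejected.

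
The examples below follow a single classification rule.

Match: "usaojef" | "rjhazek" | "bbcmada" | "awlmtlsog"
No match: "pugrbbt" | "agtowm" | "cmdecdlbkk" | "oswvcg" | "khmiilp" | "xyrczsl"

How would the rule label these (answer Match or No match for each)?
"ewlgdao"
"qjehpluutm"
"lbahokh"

The simplest hypothesis consistent with all the labels is: odd length AND contains 'a'.
"ewlgdao": length 7, has 'a' — meets the rule, so Match. "qjehpluutm": length 10, no 'a' — fails the rule, so No match. "lbahokh": length 7, has 'a' — meets the rule, so Match.

Match, No match, Match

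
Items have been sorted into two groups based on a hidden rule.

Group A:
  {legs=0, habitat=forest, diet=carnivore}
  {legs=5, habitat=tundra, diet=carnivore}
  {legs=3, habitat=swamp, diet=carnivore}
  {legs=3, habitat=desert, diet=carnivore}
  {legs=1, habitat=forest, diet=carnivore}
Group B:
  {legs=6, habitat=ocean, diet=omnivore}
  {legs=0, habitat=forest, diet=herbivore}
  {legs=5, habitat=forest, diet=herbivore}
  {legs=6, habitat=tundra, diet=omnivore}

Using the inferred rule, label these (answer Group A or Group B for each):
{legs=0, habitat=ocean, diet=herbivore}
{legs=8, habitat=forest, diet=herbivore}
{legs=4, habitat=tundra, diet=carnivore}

Group B, Group B, Group A

The common property of the 'Group A' items is: diet is carnivore. No 'Group B' item has it.
{legs=0, habitat=ocean, diet=herbivore}: Group B (diet is herbivore).
{legs=8, habitat=forest, diet=herbivore}: Group B (diet is herbivore).
{legs=4, habitat=tundra, diet=carnivore}: Group A (diet is carnivore).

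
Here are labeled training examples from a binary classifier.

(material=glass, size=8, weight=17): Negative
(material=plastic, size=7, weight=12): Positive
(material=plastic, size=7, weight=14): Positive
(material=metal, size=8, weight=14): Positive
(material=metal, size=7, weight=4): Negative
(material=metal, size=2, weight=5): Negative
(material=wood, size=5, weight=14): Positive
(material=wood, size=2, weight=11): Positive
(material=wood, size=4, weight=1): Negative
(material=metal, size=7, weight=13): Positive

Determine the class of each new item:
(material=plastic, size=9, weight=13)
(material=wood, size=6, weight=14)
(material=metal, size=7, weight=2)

Positive, Positive, Negative

The pattern is that an item is 'Positive' exactly when: weight ≥ 11 AND weight ≤ 14.
(material=plastic, size=9, weight=13) → weight = 13 → Positive. (material=wood, size=6, weight=14) → weight = 14 → Positive. (material=metal, size=7, weight=2) → weight = 2 → Negative.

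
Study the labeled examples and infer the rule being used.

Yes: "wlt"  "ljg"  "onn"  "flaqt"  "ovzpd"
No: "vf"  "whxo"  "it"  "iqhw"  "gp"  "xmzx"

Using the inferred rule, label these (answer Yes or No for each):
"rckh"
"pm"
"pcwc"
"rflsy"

The common property of the 'Yes' items is: odd length. No 'No' item has it.
"rckh" — length 4, hence No. "pm" — length 2, hence No. "pcwc" — length 4, hence No. "rflsy" — length 5, hence Yes.

No, No, No, Yes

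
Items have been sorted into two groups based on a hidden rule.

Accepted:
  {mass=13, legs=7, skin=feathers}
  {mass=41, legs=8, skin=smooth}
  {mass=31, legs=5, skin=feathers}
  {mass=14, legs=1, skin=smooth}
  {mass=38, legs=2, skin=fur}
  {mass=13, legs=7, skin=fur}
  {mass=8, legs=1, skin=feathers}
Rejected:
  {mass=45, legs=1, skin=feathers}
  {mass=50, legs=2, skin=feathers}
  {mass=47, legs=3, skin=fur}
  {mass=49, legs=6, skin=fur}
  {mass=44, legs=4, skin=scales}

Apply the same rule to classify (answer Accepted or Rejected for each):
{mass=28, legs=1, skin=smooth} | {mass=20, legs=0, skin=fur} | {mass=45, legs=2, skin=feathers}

Every 'Accepted' example satisfies: mass ≤ 41. None of the 'Rejected' examples do.
{mass=28, legs=1, skin=smooth}: mass = 28, has this property → Accepted. {mass=20, legs=0, skin=fur}: mass = 20, has this property → Accepted. {mass=45, legs=2, skin=feathers}: mass = 45, fails the rule → Rejected.

Accepted, Accepted, Rejected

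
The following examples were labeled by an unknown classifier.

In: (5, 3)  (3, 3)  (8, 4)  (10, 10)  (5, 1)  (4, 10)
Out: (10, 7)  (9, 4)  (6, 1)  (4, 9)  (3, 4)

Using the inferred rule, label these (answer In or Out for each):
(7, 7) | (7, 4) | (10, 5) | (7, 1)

In, Out, Out, In

All 'In' examples share one property — sum is even — and every 'Out' example lacks it.
In: (7, 7), since 7+7 = 14. Out: (7, 4), since 7+4 = 11. Out: (10, 5), since 10+5 = 15. In: (7, 1), since 7+1 = 8.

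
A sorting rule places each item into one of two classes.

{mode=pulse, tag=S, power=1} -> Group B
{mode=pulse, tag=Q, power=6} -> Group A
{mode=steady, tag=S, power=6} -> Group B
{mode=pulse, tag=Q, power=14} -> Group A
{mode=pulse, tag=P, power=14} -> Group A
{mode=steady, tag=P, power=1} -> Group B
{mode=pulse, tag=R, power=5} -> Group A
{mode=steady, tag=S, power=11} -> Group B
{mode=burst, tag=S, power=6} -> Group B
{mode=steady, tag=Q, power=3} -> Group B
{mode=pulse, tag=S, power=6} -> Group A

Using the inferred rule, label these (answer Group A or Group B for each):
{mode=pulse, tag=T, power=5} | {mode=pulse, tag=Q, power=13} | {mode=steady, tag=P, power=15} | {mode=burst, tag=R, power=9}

'Group A' ⟺ mode is pulse AND power ≥ 3.
{mode=pulse, tag=T, power=5}: mode is pulse, power = 5, matches → Group A. {mode=pulse, tag=Q, power=13}: mode is pulse, power = 13, matches → Group A. {mode=steady, tag=P, power=15}: mode is steady, power = 15, does not satisfy this → Group B. {mode=burst, tag=R, power=9}: mode is burst, power = 9, does not satisfy this → Group B.

Group A, Group A, Group B, Group B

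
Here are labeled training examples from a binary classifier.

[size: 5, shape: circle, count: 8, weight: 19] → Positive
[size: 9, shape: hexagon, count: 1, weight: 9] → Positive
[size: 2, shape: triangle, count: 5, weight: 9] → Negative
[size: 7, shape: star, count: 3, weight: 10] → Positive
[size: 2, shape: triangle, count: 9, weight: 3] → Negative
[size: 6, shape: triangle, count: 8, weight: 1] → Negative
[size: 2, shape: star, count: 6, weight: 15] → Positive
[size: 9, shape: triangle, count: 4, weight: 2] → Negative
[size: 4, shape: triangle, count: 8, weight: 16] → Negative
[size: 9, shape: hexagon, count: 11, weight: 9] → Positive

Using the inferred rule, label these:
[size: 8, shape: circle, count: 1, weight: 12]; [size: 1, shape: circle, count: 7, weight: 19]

One predicate separates the groups cleanly: shape is not triangle.

Positive, Positive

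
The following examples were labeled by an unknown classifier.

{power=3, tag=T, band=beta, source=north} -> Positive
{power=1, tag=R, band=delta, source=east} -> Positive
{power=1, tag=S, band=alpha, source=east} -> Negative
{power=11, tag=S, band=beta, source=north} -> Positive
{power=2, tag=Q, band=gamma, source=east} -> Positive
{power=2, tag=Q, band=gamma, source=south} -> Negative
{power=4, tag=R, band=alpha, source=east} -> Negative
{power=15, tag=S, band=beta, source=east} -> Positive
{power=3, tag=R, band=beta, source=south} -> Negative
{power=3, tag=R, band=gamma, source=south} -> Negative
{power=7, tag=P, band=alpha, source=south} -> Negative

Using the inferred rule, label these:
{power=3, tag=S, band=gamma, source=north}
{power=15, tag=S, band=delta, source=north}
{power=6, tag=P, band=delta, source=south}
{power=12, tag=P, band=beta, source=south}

Positive, Positive, Negative, Negative

A rule that fits every label: source is not south AND band is not alpha — true of each 'Positive' example, false of each 'Negative' one.
{power=3, tag=S, band=gamma, source=north} — source is north, band is gamma, hence Positive. {power=15, tag=S, band=delta, source=north} — source is north, band is delta, hence Positive. {power=6, tag=P, band=delta, source=south} — source is south, band is delta, hence Negative. {power=12, tag=P, band=beta, source=south} — source is south, band is beta, hence Negative.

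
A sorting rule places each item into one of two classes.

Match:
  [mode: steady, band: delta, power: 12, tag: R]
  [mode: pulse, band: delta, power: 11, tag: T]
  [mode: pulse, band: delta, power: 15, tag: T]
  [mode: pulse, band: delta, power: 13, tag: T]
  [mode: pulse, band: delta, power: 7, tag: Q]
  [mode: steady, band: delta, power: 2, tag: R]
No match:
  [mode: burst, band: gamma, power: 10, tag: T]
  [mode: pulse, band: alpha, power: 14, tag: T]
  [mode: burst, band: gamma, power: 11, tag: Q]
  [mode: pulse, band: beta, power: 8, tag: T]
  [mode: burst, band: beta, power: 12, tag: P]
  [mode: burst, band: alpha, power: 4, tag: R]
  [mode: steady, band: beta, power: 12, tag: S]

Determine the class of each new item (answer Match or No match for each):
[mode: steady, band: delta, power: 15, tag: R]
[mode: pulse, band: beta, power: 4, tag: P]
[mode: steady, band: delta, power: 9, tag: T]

Match, No match, Match

A rule that fits every label: band is delta — true of each 'Match' example, false of each 'No match' one.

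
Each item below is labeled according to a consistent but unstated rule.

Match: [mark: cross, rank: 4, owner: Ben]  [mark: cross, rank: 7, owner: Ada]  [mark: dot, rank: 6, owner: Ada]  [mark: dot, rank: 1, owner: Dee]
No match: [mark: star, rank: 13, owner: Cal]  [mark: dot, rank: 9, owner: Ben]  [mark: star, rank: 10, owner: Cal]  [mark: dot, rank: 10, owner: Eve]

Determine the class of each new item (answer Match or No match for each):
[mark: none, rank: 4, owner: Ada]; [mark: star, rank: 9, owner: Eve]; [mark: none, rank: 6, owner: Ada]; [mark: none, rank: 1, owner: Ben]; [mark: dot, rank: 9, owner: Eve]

Match, No match, Match, Match, No match

The pattern is that an item is 'Match' exactly when: rank ≤ 7.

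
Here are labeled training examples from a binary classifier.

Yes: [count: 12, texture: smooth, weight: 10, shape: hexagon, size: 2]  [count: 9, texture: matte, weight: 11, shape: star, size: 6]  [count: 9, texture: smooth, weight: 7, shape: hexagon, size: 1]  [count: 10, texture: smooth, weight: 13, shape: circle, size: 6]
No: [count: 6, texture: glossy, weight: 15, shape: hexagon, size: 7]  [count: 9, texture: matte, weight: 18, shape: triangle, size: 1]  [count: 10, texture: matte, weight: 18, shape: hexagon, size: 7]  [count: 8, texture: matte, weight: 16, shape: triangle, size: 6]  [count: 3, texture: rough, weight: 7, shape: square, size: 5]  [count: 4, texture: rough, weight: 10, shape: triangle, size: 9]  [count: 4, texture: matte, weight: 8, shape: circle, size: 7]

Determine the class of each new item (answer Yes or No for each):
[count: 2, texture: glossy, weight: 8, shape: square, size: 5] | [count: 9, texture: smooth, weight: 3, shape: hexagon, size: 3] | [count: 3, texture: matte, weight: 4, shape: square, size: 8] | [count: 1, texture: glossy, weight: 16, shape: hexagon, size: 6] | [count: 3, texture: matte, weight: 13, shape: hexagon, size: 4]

The simplest hypothesis consistent with all the labels is: texture is smooth OR shape is star.

No, Yes, No, No, No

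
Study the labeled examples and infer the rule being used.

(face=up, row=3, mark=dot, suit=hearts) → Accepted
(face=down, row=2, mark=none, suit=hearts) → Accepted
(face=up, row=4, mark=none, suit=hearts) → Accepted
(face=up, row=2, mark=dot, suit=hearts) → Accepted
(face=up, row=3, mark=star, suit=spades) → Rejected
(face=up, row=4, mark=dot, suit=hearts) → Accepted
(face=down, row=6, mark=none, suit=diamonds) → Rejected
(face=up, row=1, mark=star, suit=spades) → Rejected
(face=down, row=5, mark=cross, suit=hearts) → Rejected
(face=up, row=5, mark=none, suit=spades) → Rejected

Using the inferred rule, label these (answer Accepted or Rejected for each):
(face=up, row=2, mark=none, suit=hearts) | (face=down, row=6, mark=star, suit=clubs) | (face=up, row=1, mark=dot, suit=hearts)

Accepted, Rejected, Accepted

The rule appears to be: suit is hearts AND row ≤ 4.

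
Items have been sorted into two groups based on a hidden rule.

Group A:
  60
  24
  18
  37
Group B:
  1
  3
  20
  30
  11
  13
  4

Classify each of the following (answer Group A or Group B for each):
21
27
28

One predicate separates the groups cleanly: digit sum ≥ 5.
21: digit sum 2+1 = 3 — does not fit, so Group B. 27: digit sum 2+7 = 9 — qualifies, so Group A. 28: digit sum 2+8 = 10 — qualifies, so Group A.

Group B, Group A, Group A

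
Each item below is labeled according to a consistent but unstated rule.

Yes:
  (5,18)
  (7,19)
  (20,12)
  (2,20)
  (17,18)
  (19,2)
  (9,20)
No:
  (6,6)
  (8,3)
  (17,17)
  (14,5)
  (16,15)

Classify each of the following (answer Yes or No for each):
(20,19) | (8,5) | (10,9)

Yes, No, No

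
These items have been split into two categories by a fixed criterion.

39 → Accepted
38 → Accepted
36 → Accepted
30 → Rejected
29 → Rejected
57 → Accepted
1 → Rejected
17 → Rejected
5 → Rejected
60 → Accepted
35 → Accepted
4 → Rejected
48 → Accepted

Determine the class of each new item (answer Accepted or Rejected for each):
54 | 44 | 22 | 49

Accepted, Accepted, Rejected, Accepted

The rule appears to be: at least 35.
54 → 54 ≥ 35 → Accepted. 44 → 44 ≥ 35 → Accepted. 22 → 22 < 35 → Rejected. 49 → 49 ≥ 35 → Accepted.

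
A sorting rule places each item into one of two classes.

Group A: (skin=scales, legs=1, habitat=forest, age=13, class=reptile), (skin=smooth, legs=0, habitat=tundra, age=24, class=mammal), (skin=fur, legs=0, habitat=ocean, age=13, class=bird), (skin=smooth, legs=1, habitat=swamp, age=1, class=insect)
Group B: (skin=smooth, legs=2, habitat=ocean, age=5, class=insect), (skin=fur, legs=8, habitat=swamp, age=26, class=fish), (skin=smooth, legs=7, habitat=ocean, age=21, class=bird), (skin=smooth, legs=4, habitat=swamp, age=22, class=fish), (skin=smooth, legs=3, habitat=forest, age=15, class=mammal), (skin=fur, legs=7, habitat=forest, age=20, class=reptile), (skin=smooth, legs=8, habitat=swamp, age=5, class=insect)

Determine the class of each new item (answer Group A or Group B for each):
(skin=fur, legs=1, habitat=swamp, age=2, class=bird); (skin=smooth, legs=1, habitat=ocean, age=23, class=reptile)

Group A, Group A

The classifier is using: legs ≤ 1.
Group A: (skin=fur, legs=1, habitat=swamp, age=2, class=bird), since legs = 1. Group A: (skin=smooth, legs=1, habitat=ocean, age=23, class=reptile), since legs = 1.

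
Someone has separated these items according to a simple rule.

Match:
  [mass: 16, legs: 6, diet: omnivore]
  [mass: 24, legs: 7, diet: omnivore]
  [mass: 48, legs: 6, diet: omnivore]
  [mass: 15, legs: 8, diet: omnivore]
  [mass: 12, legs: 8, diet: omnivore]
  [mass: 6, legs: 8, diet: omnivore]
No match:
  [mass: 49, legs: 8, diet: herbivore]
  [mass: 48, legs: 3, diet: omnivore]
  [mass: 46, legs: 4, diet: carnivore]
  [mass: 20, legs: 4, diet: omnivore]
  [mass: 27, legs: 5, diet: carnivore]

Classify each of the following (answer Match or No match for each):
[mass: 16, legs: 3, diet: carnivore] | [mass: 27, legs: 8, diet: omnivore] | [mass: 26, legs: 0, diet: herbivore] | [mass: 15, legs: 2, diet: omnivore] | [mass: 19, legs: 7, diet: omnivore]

All 'Match' examples share one property — diet is omnivore AND legs ≥ 5 — and every 'No match' example lacks it.

No match, Match, No match, No match, Match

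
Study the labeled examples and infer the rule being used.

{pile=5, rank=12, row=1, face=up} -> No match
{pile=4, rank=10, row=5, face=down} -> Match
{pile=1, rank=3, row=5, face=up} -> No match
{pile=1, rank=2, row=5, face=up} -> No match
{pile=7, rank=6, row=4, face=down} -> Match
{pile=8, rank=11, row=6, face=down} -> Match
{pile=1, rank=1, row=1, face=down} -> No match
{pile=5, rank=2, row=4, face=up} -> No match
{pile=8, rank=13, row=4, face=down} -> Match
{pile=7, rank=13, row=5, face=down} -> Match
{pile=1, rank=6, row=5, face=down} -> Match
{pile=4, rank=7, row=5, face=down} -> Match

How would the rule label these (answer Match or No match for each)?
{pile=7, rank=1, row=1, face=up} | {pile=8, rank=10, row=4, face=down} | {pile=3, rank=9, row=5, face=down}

No match, Match, Match

All 'Match' examples share one property — face is down AND row ≥ 4 — and every 'No match' example lacks it.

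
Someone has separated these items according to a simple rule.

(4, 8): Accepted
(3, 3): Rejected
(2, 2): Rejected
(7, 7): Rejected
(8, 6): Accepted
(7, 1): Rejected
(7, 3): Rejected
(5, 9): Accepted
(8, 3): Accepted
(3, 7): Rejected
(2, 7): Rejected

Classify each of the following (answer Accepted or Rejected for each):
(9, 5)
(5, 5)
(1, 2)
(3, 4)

Every 'Accepted' example satisfies: max ≥ 8. None of the 'Rejected' examples do.
(9, 5) → max 9 → Accepted. (5, 5) → max 5 → Rejected. (1, 2) → max 2 → Rejected. (3, 4) → max 4 → Rejected.

Accepted, Rejected, Rejected, Rejected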